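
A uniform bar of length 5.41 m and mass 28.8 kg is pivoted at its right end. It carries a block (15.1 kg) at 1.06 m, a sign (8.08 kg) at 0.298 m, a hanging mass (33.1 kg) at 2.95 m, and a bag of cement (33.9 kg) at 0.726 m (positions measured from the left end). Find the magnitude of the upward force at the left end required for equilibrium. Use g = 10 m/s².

Sum moments about the right end (the unknown pivot reaction has zero arm there).
Beam weight: 28.8 × 10 = 288 N down at 2.705 m → arm 2.705 m, τ = 288 × 2.705 = 779 N·m counterclockwise.
Block: 15.1 × 10 = 151 N down at 1.06 m → arm 4.35 m, τ = 151 × 4.35 = 656.8 N·m counterclockwise.
Sign: 8.08 × 10 = 80.8 N down at 0.298 m → arm 5.112 m, τ = 80.8 × 5.112 = 413 N·m counterclockwise.
Hanging mass: 33.1 × 10 = 331 N down at 2.95 m → arm 2.46 m, τ = 331 × 2.46 = 814.3 N·m counterclockwise.
Bag of cement: 33.9 × 10 = 339 N down at 0.726 m → arm 4.684 m, τ = 339 × 4.684 = 1588 N·m counterclockwise.
Net moment of the loads = 4251 N·m counterclockwise.
The upward force F acts at the left end, arm 5.41 m, giving F × 5.41 clockwise.
Setting net torque to zero: F × 5.41 = 4251 → F = 4251 / 5.41 = 786 N.

F ≈ 786 N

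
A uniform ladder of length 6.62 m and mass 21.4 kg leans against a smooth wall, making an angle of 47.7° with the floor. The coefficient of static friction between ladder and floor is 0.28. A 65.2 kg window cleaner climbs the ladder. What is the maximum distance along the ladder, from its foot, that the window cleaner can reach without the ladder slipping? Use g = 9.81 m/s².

Taking torques about the foot of the ladder:
Ladder weight 21.4×9.81 = 209.9 N acts at 3.31 m along the ladder; its horizontal arm is 3.31·cos47.7° = 2.228 m → τ = 467.7 N·m clockwise.
Window cleaner weight 65.2×9.81 = 639.6 N at distance d → arm d·cos47.7° → τ = 639.6·d·0.673 clockwise.
Wall normal N at the top has arm L sinθ = 4.896 m counterclockwise, so Στ = 0 gives N·4.896 = 467.7 + 430.5·d.
ΣFy = 0 ⇒ N_floor = 849.5 N, so the maximum friction is μ_s·N_floor = 0.28×849.5 = 237.9 N. ΣFx = 0 ⇒ N_wall = f, so at the slipping point N = 237.9 N.
Substituting: 237.9×4.896 = 467.7 + 430.5·d ⇒ d = (1165 − 467.7) / 430.5 = 1.62 m.

d ≈ 1.62 m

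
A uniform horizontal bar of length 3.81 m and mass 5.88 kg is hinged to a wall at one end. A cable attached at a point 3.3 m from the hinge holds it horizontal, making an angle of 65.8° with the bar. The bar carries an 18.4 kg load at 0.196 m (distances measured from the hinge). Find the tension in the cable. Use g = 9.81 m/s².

Sum moments about the hinge (the unknown hinge reaction has zero arm there).
Beam weight: 5.88 × 9.81 = 57.68 N down at 1.905 m → arm 1.905 m, τ = 57.68 × 1.905 = 109.9 N·m clockwise.
Load: 18.4 × 9.81 = 180.5 N down at 0.196 m → arm 0.196 m, τ = 180.5 × 0.196 = 35.38 N·m clockwise.
Total clockwise load moment = 145.3 N·m.
The cable tension T acts at 3.3 m; only its component perpendicular to the bar, T sinθ, produces torque. sin 65.8° = 0.9121.
Balancing moments: T × 3.3 × 0.9121 = 145.3, giving T = 145.3 / 3.01 = 48.3 N.

T ≈ 48.3 N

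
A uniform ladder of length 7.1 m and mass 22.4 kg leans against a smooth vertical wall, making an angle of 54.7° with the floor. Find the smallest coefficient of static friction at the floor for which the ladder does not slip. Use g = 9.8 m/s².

μ_min ≈ 0.354

Choose the foot of the ladder as the axis so the floor normal and friction both act there and drop out.
Ladder weight 22.4×9.8 = 219.5 N acts at 3.55 m along the ladder; its horizontal arm is 3.55·cos54.7° = 2.051 m → τ = 450.2 N·m clockwise.
Wall normal N acts horizontally at the top; its moment arm is the height L sinθ = 7.1·sin54.7° = 5.795 m, counterclockwise.
Balancing moments: N × 5.795 = 450.2, giving N = 77.69 N.
ΣFx = 0 ⇒ f = N_wall = 77.69 N. ΣFy = 0 ⇒ N_floor = 219.5 N.
μ_min = f / N_floor = 77.69 / 219.5 = 0.354.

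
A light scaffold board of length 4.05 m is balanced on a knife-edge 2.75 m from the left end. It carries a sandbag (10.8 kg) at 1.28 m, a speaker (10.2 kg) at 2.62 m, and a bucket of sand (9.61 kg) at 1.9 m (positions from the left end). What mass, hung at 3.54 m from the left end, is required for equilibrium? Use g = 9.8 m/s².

Choose the knife-edge (at 2.75 m from the left end) as the axis so the support reaction has zero arm there.
Sandbag: 10.8 × 9.8 = 105.8 N down at 1.28 m → arm 1.47 m, τ = 105.8 × 1.47 = 155.5 N·m counterclockwise.
Speaker: 10.2 × 9.8 = 99.96 N down at 2.62 m → arm 0.13 m, τ = 99.96 × 0.13 = 12.99 N·m counterclockwise.
Bucket of sand: 9.61 × 9.8 = 94.18 N down at 1.9 m → arm 0.85 m, τ = 94.18 × 0.85 = 80.05 N·m counterclockwise.
Net moment of known loads = 248.5 N·m counterclockwise.
An unknown mass m at 3.54 m has arm 0.79 m; its moment is m·g·0.79 clockwise.
Balancing moments: m × 9.8 × 0.79 = 248.5, giving m = 248.5 / (9.8 × 0.79) = 32.1 kg.

m ≈ 32.1 kg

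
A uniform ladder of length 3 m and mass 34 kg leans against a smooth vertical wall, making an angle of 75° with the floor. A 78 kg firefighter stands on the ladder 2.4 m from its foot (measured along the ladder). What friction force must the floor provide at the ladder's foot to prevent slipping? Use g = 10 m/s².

f ≈ 213 N

Taking torques about the foot of the ladder:
Ladder weight 34×10 = 340 N acts at 1.5 m along the ladder; its horizontal arm is 1.5·cos75° = 0.3882 m → τ = 132 N·m clockwise.
Firefighter: 78×10 = 780 N at 2.4 m → arm 0.6212 m → τ = 484.5 N·m clockwise.
Wall normal N acts horizontally at the top; its moment arm is the height L sinθ = 3·sin75° = 2.898 m, counterclockwise.
Setting net torque to zero: N × 2.898 = 616.5 → N = 213 N.
ΣFx = 0: friction at the foot balances the wall's push, so f = N_wall = 213 N.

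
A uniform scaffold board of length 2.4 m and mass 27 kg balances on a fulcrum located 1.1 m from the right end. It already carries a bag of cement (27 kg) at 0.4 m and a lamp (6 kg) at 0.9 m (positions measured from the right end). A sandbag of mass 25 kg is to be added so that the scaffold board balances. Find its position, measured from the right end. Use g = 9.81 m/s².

x ≈ 1.8 m from the right end

About the fulcrum (at 1.1 m from the right end):
Beam weight: 27 × 9.81 = 264.9 N down at 1.2 m → arm 0.1 m, τ = 264.9 × 0.1 = 26.49 N·m counterclockwise.
Bag of cement: 27 × 9.81 = 264.9 N down at 0.4 m → arm 0.7 m, τ = 264.9 × 0.7 = 185.4 N·m clockwise.
Lamp: 6 × 9.81 = 58.86 N down at 0.9 m → arm 0.2 m, τ = 58.86 × 0.2 = 11.77 N·m clockwise.
Net moment of existing loads = 170.7 N·m clockwise.
The sandbag weighs 25 × 9.81 = 245.2 N and must supply an equal counterclockwise moment, so its lever arm about the fulcrum is 170.7 / 245.2 = 0.696 m.
That puts it at 1.1 + 0.696 = 1.8 m from the right end.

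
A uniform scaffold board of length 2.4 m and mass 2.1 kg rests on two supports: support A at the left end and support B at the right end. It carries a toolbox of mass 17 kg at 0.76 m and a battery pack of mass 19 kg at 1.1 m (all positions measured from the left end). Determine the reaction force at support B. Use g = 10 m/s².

R_B ≈ 151 N

Choose support A as the axis so its reaction then has zero moment arm.
Beam weight: 2.1 × 10 = 21 N down at 1.2 m → arm 1.2 m, τ = 21 × 1.2 = 25.2 N·m clockwise.
Toolbox: 17 × 10 = 170 N down at 0.76 m → arm 0.76 m, τ = 170 × 0.76 = 129.2 N·m clockwise.
Battery pack: 19 × 10 = 190 N down at 1.1 m → arm 1.1 m, τ = 190 × 1.1 = 209 N·m clockwise.
Net load moment about support A = 363.4 N·m clockwise.
Reaction R at support B is upward at 2.4 m, arm 2.4 m → moment R × 2.4 counterclockwise.
For rotational equilibrium, R × 2.4 = 363.4, so R = 151 N.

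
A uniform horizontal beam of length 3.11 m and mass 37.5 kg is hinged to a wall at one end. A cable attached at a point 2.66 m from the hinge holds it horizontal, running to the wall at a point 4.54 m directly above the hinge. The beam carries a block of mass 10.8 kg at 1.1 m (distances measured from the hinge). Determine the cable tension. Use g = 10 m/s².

Taking torques about the hinge:
Beam weight: 37.5 × 10 = 375 N down at 1.555 m → arm 1.555 m, τ = 375 × 1.555 = 583.1 N·m clockwise.
Block: 10.8 × 10 = 108 N down at 1.1 m → arm 1.1 m, τ = 108 × 1.1 = 118.8 N·m clockwise.
Total clockwise load moment = 701.9 N·m.
The cable tension T acts at 2.66 m; only its component perpendicular to the beam, T sinθ, produces torque. sinθ = h/√(h²+d²) = 4.54/√(4.54²+2.66²) = 0.8628.
Στ = 0 ⇒ T × 2.66 × 0.8628 = 701.9 ⇒ T = 701.9 / 2.295 = 306 N.

T ≈ 306 N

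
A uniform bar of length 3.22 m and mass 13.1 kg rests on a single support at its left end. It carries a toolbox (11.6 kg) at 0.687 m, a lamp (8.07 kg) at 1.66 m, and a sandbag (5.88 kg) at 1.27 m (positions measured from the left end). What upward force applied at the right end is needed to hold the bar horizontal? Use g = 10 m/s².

F ≈ 155 N

Choose the left end as the axis so the unknown pivot reaction has zero arm there.
Beam weight: 13.1 × 10 = 131 N down at 1.61 m → arm 1.61 m, τ = 131 × 1.61 = 210.9 N·m clockwise.
Toolbox: 11.6 × 10 = 116 N down at 0.687 m → arm 0.687 m, τ = 116 × 0.687 = 79.69 N·m clockwise.
Lamp: 8.07 × 10 = 80.7 N down at 1.66 m → arm 1.66 m, τ = 80.7 × 1.66 = 134 N·m clockwise.
Sandbag: 5.88 × 10 = 58.8 N down at 1.27 m → arm 1.27 m, τ = 58.8 × 1.27 = 74.68 N·m clockwise.
Net moment of the loads = 499.3 N·m clockwise.
The upward force F acts at the right end, arm 3.22 m, giving F × 3.22 counterclockwise.
Στ = 0 ⇒ F × 3.22 = 499.3 ⇒ F = 499.3 / 3.22 = 155 N.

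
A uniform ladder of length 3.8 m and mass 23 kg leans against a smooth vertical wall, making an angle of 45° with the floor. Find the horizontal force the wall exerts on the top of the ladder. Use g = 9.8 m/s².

Taking torques about the foot of the ladder:
Ladder weight 23×9.8 = 225.4 N acts at 1.9 m along the ladder; its horizontal arm is 1.9·cos45° = 1.344 m → τ = 302.9 N·m clockwise.
Wall normal N acts horizontally at the top; its moment arm is the height L sinθ = 3.8·sin45° = 2.687 m, counterclockwise.
Στ = 0 ⇒ N × 2.687 = 302.9 ⇒ N = 113 N.

N_wall ≈ 113 N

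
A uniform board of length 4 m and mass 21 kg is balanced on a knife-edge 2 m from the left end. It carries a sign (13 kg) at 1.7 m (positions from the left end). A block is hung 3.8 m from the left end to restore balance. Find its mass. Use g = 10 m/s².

Taking torques about the knife-edge (at 2 m from the left end):
Beam weight: acts at the knife-edge, moment arm 0 → no torque.
Sign: 13 × 10 = 130 N down at 1.7 m → arm 0.3 m, τ = 130 × 0.3 = 39 N·m counterclockwise.
Net moment of known loads = 39 N·m counterclockwise.
An unknown mass m at 3.8 m has arm 1.8 m; its moment is m·g·1.8 clockwise.
Balancing moments: m × 10 × 1.8 = 39, giving m = 39 / (10 × 1.8) = 2.17 kg.

m ≈ 2.17 kg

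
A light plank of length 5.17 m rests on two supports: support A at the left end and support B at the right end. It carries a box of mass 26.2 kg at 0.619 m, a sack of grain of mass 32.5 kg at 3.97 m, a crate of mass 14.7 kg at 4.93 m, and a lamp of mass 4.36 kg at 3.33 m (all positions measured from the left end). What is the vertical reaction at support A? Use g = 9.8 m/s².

Sum moments about support B (its reaction then has zero moment arm).
Box: 26.2 × 9.8 = 256.8 N down at 0.619 m → arm 4.551 m, τ = 256.8 × 4.551 = 1169 N·m counterclockwise.
Sack of grain: 32.5 × 9.8 = 318.5 N down at 3.97 m → arm 1.2 m, τ = 318.5 × 1.2 = 382.2 N·m counterclockwise.
Crate: 14.7 × 9.8 = 144.1 N down at 4.93 m → arm 0.24 m, τ = 144.1 × 0.24 = 34.58 N·m counterclockwise.
Lamp: 4.36 × 9.8 = 42.73 N down at 3.33 m → arm 1.84 m, τ = 42.73 × 1.84 = 78.62 N·m counterclockwise.
Net load moment about support B = 1664 N·m counterclockwise.
Reaction R at support A is upward at 0 m, arm 5.17 m → moment R × 5.17 clockwise.
Setting net torque to zero: R × 5.17 = 1664 → R = 322 N.

R_A ≈ 322 N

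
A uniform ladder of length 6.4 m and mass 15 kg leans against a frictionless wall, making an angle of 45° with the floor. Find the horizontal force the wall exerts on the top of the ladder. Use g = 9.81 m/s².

N_wall ≈ 73.6 N

Take moments about the foot of the ladder.
Ladder weight 15×9.81 = 147.2 N acts at 3.2 m along the ladder; its horizontal arm is 3.2·cos45° = 2.263 m → τ = 333.1 N·m clockwise.
Wall normal N acts horizontally at the top; its moment arm is the height L sinθ = 6.4·sin45° = 4.525 m, counterclockwise.
For rotational equilibrium, N × 4.525 = 333.1, so N = 73.6 N.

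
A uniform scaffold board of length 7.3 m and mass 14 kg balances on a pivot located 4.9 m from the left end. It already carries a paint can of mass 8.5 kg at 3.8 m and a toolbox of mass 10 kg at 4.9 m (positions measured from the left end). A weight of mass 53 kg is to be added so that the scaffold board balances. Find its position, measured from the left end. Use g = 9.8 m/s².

Choose the pivot (at 4.9 m from the left end) as the axis so the support reaction has zero arm there.
Beam weight: 14 × 9.8 = 137.2 N down at 3.65 m → arm 1.25 m, τ = 137.2 × 1.25 = 171.5 N·m counterclockwise.
Paint can: 8.5 × 9.8 = 83.3 N down at 3.8 m → arm 1.1 m, τ = 83.3 × 1.1 = 91.63 N·m counterclockwise.
Toolbox: acts at the pivot, moment arm 0 → no torque.
Net moment of existing loads = 263.1 N·m counterclockwise.
The weight weighs 53 × 9.8 = 519.4 N and must supply an equal clockwise moment, so its lever arm about the pivot is 263.1 / 519.4 = 0.507 m.
That puts it at 4.9 + 0.507 = 5.41 m from the left end.

x ≈ 5.41 m from the left end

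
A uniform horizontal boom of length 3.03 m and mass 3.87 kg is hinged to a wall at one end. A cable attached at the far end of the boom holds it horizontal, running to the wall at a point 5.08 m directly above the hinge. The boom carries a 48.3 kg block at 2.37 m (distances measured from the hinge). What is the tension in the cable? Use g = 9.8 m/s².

T ≈ 453 N

Sum moments about the hinge (the unknown hinge reaction has zero arm there).
Beam weight: 3.87 × 9.8 = 37.93 N down at 1.515 m → arm 1.515 m, τ = 37.93 × 1.515 = 57.46 N·m clockwise.
Block: 48.3 × 9.8 = 473.3 N down at 2.37 m → arm 2.37 m, τ = 473.3 × 2.37 = 1122 N·m clockwise.
Total clockwise load moment = 1179 N·m.
The cable tension T acts at 3.03 m; only its component perpendicular to the boom, T sinθ, produces torque. sinθ = h/√(h²+d²) = 5.08/√(5.08²+3.03²) = 0.8588.
For rotational equilibrium, T × 3.03 × 0.8588 = 1179, so T = 1179 / 2.602 = 453 N.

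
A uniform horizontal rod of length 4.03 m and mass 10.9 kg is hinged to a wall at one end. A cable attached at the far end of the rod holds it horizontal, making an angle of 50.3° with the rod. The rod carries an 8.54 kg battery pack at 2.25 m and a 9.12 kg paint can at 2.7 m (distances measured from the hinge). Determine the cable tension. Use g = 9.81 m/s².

Choose the hinge as the axis so the unknown hinge reaction has zero arm there.
Beam weight: 10.9 × 9.81 = 106.9 N down at 2.015 m → arm 2.015 m, τ = 106.9 × 2.015 = 215.4 N·m clockwise.
Battery pack: 8.54 × 9.81 = 83.78 N down at 2.25 m → arm 2.25 m, τ = 83.78 × 2.25 = 188.5 N·m clockwise.
Paint can: 9.12 × 9.81 = 89.47 N down at 2.7 m → arm 2.7 m, τ = 89.47 × 2.7 = 241.6 N·m clockwise.
Total clockwise load moment = 645.5 N·m.
The cable tension T acts at 4.03 m; only its component perpendicular to the rod, T sinθ, produces torque. sin 50.3° = 0.7694.
Balancing moments: T × 4.03 × 0.7694 = 645.5, giving T = 645.5 / 3.101 = 208 N.

T ≈ 208 N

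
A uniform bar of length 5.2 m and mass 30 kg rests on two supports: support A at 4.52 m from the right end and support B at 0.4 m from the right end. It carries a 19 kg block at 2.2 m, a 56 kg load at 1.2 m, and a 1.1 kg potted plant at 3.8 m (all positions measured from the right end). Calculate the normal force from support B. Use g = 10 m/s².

Take moments about support A.
Beam weight: 30 × 10 = 300 N down at 2.6 m → arm 1.92 m, τ = 300 × 1.92 = 576 N·m clockwise.
Block: 19 × 10 = 190 N down at 2.2 m → arm 2.32 m, τ = 190 × 2.32 = 440.8 N·m clockwise.
Load: 56 × 10 = 560 N down at 1.2 m → arm 3.32 m, τ = 560 × 3.32 = 1859 N·m clockwise.
Potted plant: 1.1 × 10 = 11 N down at 3.8 m → arm 0.72 m, τ = 11 × 0.72 = 7.92 N·m clockwise.
Net load moment about support A = 2884 N·m clockwise.
Reaction R at support B is upward at 0.4 m, arm 4.12 m → moment R × 4.12 counterclockwise.
Στ = 0 ⇒ R × 4.12 = 2884 ⇒ R = 700 N.

R_B ≈ 700 N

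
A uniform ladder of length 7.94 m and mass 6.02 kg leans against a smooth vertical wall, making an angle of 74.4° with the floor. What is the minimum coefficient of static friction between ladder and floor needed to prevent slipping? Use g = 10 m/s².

Choose the foot of the ladder as the axis so the floor normal and friction both act there and drop out.
Ladder weight 6.02×10 = 60.2 N acts at 3.97 m along the ladder; its horizontal arm is 3.97·cos74.4° = 1.068 m → τ = 64.29 N·m clockwise.
Wall normal N acts horizontally at the top; its moment arm is the height L sinθ = 7.94·sin74.4° = 7.648 m, counterclockwise.
Balancing moments: N × 7.648 = 64.29, giving N = 8.406 N.
ΣFx = 0 ⇒ f = N_wall = 8.406 N. ΣFy = 0 ⇒ N_floor = 60.2 N.
μ_min = f / N_floor = 8.406 / 60.2 = 0.14.

μ_min ≈ 0.14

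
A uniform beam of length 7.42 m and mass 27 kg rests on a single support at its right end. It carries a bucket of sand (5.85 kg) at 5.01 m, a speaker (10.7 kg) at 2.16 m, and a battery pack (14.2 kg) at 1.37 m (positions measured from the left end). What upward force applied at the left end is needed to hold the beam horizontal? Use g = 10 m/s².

Take moments about the right end.
Beam weight: 27 × 10 = 270 N down at 3.71 m → arm 3.71 m, τ = 270 × 3.71 = 1002 N·m counterclockwise.
Bucket of sand: 5.85 × 10 = 58.5 N down at 5.01 m → arm 2.41 m, τ = 58.5 × 2.41 = 141 N·m counterclockwise.
Speaker: 10.7 × 10 = 107 N down at 2.16 m → arm 5.26 m, τ = 107 × 5.26 = 562.8 N·m counterclockwise.
Battery pack: 14.2 × 10 = 142 N down at 1.37 m → arm 6.05 m, τ = 142 × 6.05 = 859.1 N·m counterclockwise.
Net moment of the loads = 2565 N·m counterclockwise.
The upward force F acts at the left end, arm 7.42 m, giving F × 7.42 clockwise.
For rotational equilibrium, F × 7.42 = 2565, so F = 2565 / 7.42 = 346 N.

F ≈ 346 N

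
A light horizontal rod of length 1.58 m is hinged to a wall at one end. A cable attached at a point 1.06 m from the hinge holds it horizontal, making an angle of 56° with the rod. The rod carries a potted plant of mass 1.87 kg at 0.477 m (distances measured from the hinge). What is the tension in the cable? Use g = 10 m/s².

Taking torques about the hinge:
Potted plant: 1.87 × 10 = 18.7 N down at 0.477 m → arm 0.477 m, τ = 18.7 × 0.477 = 8.92 N·m clockwise.
Total clockwise load moment = 8.92 N·m.
The cable tension T acts at 1.06 m; only its component perpendicular to the rod, T sinθ, produces torque. sin 56° = 0.829.
Στ = 0 ⇒ T × 1.06 × 0.829 = 8.92 ⇒ T = 8.92 / 0.8787 = 10.2 N.

T ≈ 10.2 N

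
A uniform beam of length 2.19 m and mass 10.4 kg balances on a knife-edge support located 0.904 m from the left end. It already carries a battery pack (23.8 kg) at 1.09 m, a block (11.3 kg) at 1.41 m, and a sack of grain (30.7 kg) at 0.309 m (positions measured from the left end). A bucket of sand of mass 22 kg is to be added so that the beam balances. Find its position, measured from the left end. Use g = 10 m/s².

Choose the knife-edge support (at 0.904 m from the left end) as the axis so the support reaction has zero arm there.
Beam weight: 10.4 × 10 = 104 N down at 1.095 m → arm 0.191 m, τ = 104 × 0.191 = 19.86 N·m clockwise.
Battery pack: 23.8 × 10 = 238 N down at 1.09 m → arm 0.186 m, τ = 238 × 0.186 = 44.27 N·m clockwise.
Block: 11.3 × 10 = 113 N down at 1.41 m → arm 0.506 m, τ = 113 × 0.506 = 57.18 N·m clockwise.
Sack of grain: 30.7 × 10 = 307 N down at 0.309 m → arm 0.595 m, τ = 307 × 0.595 = 182.7 N·m counterclockwise.
Net moment of existing loads = 61.39 N·m counterclockwise.
The bucket of sand weighs 22 × 10 = 220 N and must supply an equal clockwise moment, so its lever arm about the knife-edge support is 61.39 / 220 = 0.279 m.
That puts it at 0.904 + 0.279 = 1.18 m from the left end.

x ≈ 1.18 m from the left end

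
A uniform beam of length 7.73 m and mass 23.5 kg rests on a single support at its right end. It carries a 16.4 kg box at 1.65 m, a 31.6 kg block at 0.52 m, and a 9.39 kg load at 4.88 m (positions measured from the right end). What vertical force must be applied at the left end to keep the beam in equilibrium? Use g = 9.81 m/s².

Taking torques about the right end:
Beam weight: 23.5 × 9.81 = 230.5 N down at 3.865 m → arm 3.865 m, τ = 230.5 × 3.865 = 890.9 N·m counterclockwise.
Box: 16.4 × 9.81 = 160.9 N down at 1.65 m → arm 1.65 m, τ = 160.9 × 1.65 = 265.5 N·m counterclockwise.
Block: 31.6 × 9.81 = 310 N down at 0.52 m → arm 0.52 m, τ = 310 × 0.52 = 161.2 N·m counterclockwise.
Load: 9.39 × 9.81 = 92.12 N down at 4.88 m → arm 4.88 m, τ = 92.12 × 4.88 = 449.5 N·m counterclockwise.
Net moment of the loads = 1767 N·m counterclockwise.
The upward force F acts at the left end, arm 7.73 m, giving F × 7.73 clockwise.
Στ = 0 ⇒ F × 7.73 = 1767 ⇒ F = 1767 / 7.73 = 229 N.

F ≈ 229 N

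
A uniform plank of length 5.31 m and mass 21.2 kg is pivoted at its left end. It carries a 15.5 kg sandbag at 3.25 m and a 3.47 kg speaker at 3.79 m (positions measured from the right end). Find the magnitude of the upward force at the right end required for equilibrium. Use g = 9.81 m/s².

Choose the left end as the axis so the unknown pivot reaction has zero arm there.
Beam weight: 21.2 × 9.81 = 208 N down at 2.655 m → arm 2.655 m, τ = 208 × 2.655 = 552.2 N·m clockwise.
Sandbag: 15.5 × 9.81 = 152.1 N down at 3.25 m → arm 2.06 m, τ = 152.1 × 2.06 = 313.3 N·m clockwise.
Speaker: 3.47 × 9.81 = 34.04 N down at 3.79 m → arm 1.52 m, τ = 34.04 × 1.52 = 51.74 N·m clockwise.
Net moment of the loads = 917.2 N·m clockwise.
The upward force F acts at the right end, arm 5.31 m, giving F × 5.31 counterclockwise.
Setting net torque to zero: F × 5.31 = 917.2 → F = 917.2 / 5.31 = 173 N.

F ≈ 173 N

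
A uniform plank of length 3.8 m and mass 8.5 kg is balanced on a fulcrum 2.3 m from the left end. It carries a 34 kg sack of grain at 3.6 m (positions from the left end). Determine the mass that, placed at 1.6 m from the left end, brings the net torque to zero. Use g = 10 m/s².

m ≈ 58.3 kg

Sum moments about the fulcrum (at 2.3 m from the left end) (the support reaction has zero arm there).
Beam weight: 8.5 × 10 = 85 N down at 1.9 m → arm 0.4 m, τ = 85 × 0.4 = 34 N·m counterclockwise.
Sack of grain: 34 × 10 = 340 N down at 3.6 m → arm 1.3 m, τ = 340 × 1.3 = 442 N·m clockwise.
Net moment of known loads = 408 N·m clockwise.
An unknown mass m at 1.6 m has arm 0.7 m; its moment is m·g·0.7 counterclockwise.
Στ = 0 ⇒ m × 10 × 0.7 = 408 ⇒ m = 408 / (10 × 0.7) = 58.3 kg.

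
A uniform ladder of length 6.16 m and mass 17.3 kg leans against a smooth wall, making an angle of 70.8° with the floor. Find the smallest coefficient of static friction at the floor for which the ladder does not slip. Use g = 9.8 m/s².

μ_min ≈ 0.174

Choose the foot of the ladder as the axis so the floor normal and friction both act there and drop out.
Ladder weight 17.3×9.8 = 169.5 N acts at 3.08 m along the ladder; its horizontal arm is 3.08·cos70.8° = 1.013 m → τ = 171.7 N·m clockwise.
Wall normal N acts horizontally at the top; its moment arm is the height L sinθ = 6.16·sin70.8° = 5.817 m, counterclockwise.
Στ = 0 ⇒ N × 5.817 = 171.7 ⇒ N = 29.52 N.
ΣFx = 0 ⇒ f = N_wall = 29.52 N. ΣFy = 0 ⇒ N_floor = 169.5 N.
μ_min = f / N_floor = 29.52 / 169.5 = 0.174.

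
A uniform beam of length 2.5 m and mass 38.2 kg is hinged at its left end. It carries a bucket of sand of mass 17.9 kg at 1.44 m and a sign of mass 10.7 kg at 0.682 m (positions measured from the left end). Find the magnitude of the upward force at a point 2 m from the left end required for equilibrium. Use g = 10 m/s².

F ≈ 404 N

About the left end:
Beam weight: 38.2 × 10 = 382 N down at 1.25 m → arm 1.25 m, τ = 382 × 1.25 = 477.5 N·m clockwise.
Bucket of sand: 17.9 × 10 = 179 N down at 1.44 m → arm 1.44 m, τ = 179 × 1.44 = 257.8 N·m clockwise.
Sign: 10.7 × 10 = 107 N down at 0.682 m → arm 0.682 m, τ = 107 × 0.682 = 72.97 N·m clockwise.
Net moment of the loads = 808.3 N·m clockwise.
The upward force F acts at a point 2 m from the left end, arm 2 m, giving F × 2 counterclockwise.
Balancing moments: F × 2 = 808.3, giving F = 808.3 / 2 = 404 N.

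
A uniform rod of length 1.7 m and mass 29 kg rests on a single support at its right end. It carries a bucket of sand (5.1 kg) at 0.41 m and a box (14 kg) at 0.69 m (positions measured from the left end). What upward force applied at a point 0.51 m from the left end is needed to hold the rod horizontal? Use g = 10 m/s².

Taking torques about the right end:
Beam weight: 29 × 10 = 290 N down at 0.85 m → arm 0.85 m, τ = 290 × 0.85 = 246.5 N·m counterclockwise.
Bucket of sand: 5.1 × 10 = 51 N down at 0.41 m → arm 1.29 m, τ = 51 × 1.29 = 65.79 N·m counterclockwise.
Box: 14 × 10 = 140 N down at 0.69 m → arm 1.01 m, τ = 140 × 1.01 = 141.4 N·m counterclockwise.
Net moment of the loads = 453.7 N·m counterclockwise.
The upward force F acts at a point 0.51 m from the left end, arm 1.19 m, giving F × 1.19 clockwise.
Setting net torque to zero: F × 1.19 = 453.7 → F = 453.7 / 1.19 = 381 N.

F ≈ 381 N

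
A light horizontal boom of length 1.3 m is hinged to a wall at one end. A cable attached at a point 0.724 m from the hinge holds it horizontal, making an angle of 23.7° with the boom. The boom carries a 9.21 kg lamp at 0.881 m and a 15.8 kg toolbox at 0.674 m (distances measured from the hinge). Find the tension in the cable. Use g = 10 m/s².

T ≈ 645 N

About the hinge:
Lamp: 9.21 × 10 = 92.1 N down at 0.881 m → arm 0.881 m, τ = 92.1 × 0.881 = 81.14 N·m clockwise.
Toolbox: 15.8 × 10 = 158 N down at 0.674 m → arm 0.674 m, τ = 158 × 0.674 = 106.5 N·m clockwise.
Total clockwise load moment = 187.6 N·m.
The cable tension T acts at 0.724 m; only its component perpendicular to the boom, T sinθ, produces torque. sin 23.7° = 0.4019.
Setting net torque to zero: T × 0.724 × 0.4019 = 187.6 → T = 187.6 / 0.291 = 645 N.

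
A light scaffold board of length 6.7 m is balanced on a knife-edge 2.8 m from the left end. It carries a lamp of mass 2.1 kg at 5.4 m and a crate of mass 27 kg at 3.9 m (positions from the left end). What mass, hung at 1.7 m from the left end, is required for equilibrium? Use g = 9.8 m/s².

Taking torques about the knife-edge (at 2.8 m from the left end):
Lamp: 2.1 × 9.8 = 20.58 N down at 5.4 m → arm 2.6 m, τ = 20.58 × 2.6 = 53.51 N·m clockwise.
Crate: 27 × 9.8 = 264.6 N down at 3.9 m → arm 1.1 m, τ = 264.6 × 1.1 = 291.1 N·m clockwise.
Net moment of known loads = 344.6 N·m clockwise.
An unknown mass m at 1.7 m has arm 1.1 m; its moment is m·g·1.1 counterclockwise.
Setting net torque to zero: m × 9.8 × 1.1 = 344.6 → m = 344.6 / (9.8 × 1.1) = 32 kg.

m ≈ 32 kg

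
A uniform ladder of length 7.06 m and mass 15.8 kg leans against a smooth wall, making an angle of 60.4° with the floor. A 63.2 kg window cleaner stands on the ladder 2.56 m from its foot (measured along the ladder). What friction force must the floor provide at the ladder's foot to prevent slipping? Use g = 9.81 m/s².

f ≈ 172 N

Take moments about the foot of the ladder.
Ladder weight 15.8×9.81 = 155 N acts at 3.53 m along the ladder; its horizontal arm is 3.53·cos60.4° = 1.744 m → τ = 270.3 N·m clockwise.
Window cleaner: 63.2×9.81 = 620 N at 2.56 m → arm 1.264 m → τ = 783.7 N·m clockwise.
Wall normal N acts horizontally at the top; its moment arm is the height L sinθ = 7.06·sin60.4° = 6.139 m, counterclockwise.
Balancing moments: N × 6.139 = 1054, giving N = 172 N.
ΣFx = 0: friction at the foot balances the wall's push, so f = N_wall = 172 N.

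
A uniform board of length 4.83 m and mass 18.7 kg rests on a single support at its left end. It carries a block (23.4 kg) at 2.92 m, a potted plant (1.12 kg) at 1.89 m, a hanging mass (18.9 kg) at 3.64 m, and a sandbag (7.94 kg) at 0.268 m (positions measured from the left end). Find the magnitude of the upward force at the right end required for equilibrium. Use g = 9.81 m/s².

F ≈ 379 N

Taking torques about the left end:
Beam weight: 18.7 × 9.81 = 183.4 N down at 2.415 m → arm 2.415 m, τ = 183.4 × 2.415 = 442.9 N·m clockwise.
Block: 23.4 × 9.81 = 229.6 N down at 2.92 m → arm 2.92 m, τ = 229.6 × 2.92 = 670.4 N·m clockwise.
Potted plant: 1.12 × 9.81 = 10.99 N down at 1.89 m → arm 1.89 m, τ = 10.99 × 1.89 = 20.77 N·m clockwise.
Hanging mass: 18.9 × 9.81 = 185.4 N down at 3.64 m → arm 3.64 m, τ = 185.4 × 3.64 = 674.9 N·m clockwise.
Sandbag: 7.94 × 9.81 = 77.89 N down at 0.268 m → arm 0.268 m, τ = 77.89 × 0.268 = 20.87 N·m clockwise.
Net moment of the loads = 1830 N·m clockwise.
The upward force F acts at the right end, arm 4.83 m, giving F × 4.83 counterclockwise.
Setting net torque to zero: F × 4.83 = 1830 → F = 1830 / 4.83 = 379 N.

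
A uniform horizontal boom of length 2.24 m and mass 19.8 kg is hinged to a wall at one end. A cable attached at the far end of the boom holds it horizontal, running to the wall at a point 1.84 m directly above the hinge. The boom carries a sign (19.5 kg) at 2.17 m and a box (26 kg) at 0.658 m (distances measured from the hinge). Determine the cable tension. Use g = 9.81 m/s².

T ≈ 563 N

Choose the hinge as the axis so the unknown hinge reaction has zero arm there.
Beam weight: 19.8 × 9.81 = 194.2 N down at 1.12 m → arm 1.12 m, τ = 194.2 × 1.12 = 217.5 N·m clockwise.
Sign: 19.5 × 9.81 = 191.3 N down at 2.17 m → arm 2.17 m, τ = 191.3 × 2.17 = 415.1 N·m clockwise.
Box: 26 × 9.81 = 255.1 N down at 0.658 m → arm 0.658 m, τ = 255.1 × 0.658 = 167.9 N·m clockwise.
Total clockwise load moment = 800.5 N·m.
The cable tension T acts at 2.24 m; only its component perpendicular to the boom, T sinθ, produces torque. sinθ = h/√(h²+d²) = 1.84/√(1.84²+2.24²) = 0.6347.
Setting net torque to zero: T × 2.24 × 0.6347 = 800.5 → T = 800.5 / 1.422 = 563 N.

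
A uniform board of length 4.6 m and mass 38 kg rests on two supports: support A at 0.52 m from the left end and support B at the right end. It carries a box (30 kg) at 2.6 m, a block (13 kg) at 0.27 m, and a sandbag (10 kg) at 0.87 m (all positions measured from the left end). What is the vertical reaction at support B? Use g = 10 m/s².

Sum moments about support A (its reaction then has zero moment arm).
Beam weight: 38 × 10 = 380 N down at 2.3 m → arm 1.78 m, τ = 380 × 1.78 = 676.4 N·m clockwise.
Box: 30 × 10 = 300 N down at 2.6 m → arm 2.08 m, τ = 300 × 2.08 = 624 N·m clockwise.
Block: 13 × 10 = 130 N down at 0.27 m → arm 0.25 m, τ = 130 × 0.25 = 32.5 N·m counterclockwise.
Sandbag: 10 × 10 = 100 N down at 0.87 m → arm 0.35 m, τ = 100 × 0.35 = 35 N·m clockwise.
Net load moment about support A = 1303 N·m clockwise.
Reaction R at support B is upward at 4.6 m, arm 4.08 m → moment R × 4.08 counterclockwise.
Setting net torque to zero: R × 4.08 = 1303 → R = 319 N.

R_B ≈ 319 N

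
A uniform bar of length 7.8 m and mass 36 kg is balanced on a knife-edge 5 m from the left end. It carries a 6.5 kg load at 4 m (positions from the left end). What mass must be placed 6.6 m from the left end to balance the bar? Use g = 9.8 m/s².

m ≈ 28.8 kg

Choose the knife-edge (at 5 m from the left end) as the axis so the support reaction has zero arm there.
Beam weight: 36 × 9.8 = 352.8 N down at 3.9 m → arm 1.1 m, τ = 352.8 × 1.1 = 388.1 N·m counterclockwise.
Load: 6.5 × 9.8 = 63.7 N down at 4 m → arm 1 m, τ = 63.7 × 1 = 63.7 N·m counterclockwise.
Net moment of known loads = 451.8 N·m counterclockwise.
An unknown mass m at 6.6 m has arm 1.6 m; its moment is m·g·1.6 clockwise.
Στ = 0 ⇒ m × 9.8 × 1.6 = 451.8 ⇒ m = 451.8 / (9.8 × 1.6) = 28.8 kg.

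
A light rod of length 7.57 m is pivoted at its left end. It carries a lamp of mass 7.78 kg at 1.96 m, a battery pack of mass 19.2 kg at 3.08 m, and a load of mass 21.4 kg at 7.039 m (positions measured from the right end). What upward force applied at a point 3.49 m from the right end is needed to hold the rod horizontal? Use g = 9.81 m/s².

F ≈ 340 N

Take moments about the left end.
Lamp: 7.78 × 9.81 = 76.32 N down at 1.96 m → arm 5.61 m, τ = 76.32 × 5.61 = 428.2 N·m clockwise.
Battery pack: 19.2 × 9.81 = 188.4 N down at 3.08 m → arm 4.49 m, τ = 188.4 × 4.49 = 845.9 N·m clockwise.
Load: 21.4 × 9.81 = 209.9 N down at 7.039 m → arm 0.531 m, τ = 209.9 × 0.531 = 111.5 N·m clockwise.
Net moment of the loads = 1386 N·m clockwise.
The upward force F acts at a point 3.49 m from the right end, arm 4.08 m, giving F × 4.08 counterclockwise.
Setting net torque to zero: F × 4.08 = 1386 → F = 1386 / 4.08 = 340 N.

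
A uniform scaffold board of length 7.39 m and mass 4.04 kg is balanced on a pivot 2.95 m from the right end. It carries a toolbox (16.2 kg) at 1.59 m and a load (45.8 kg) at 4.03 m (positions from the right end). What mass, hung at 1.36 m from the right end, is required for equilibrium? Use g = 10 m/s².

m ≈ 19.1 kg

About the pivot (at 2.95 m from the right end):
Beam weight: 4.04 × 10 = 40.4 N down at 3.695 m → arm 0.745 m, τ = 40.4 × 0.745 = 30.1 N·m counterclockwise.
Toolbox: 16.2 × 10 = 162 N down at 1.59 m → arm 1.36 m, τ = 162 × 1.36 = 220.3 N·m clockwise.
Load: 45.8 × 10 = 458 N down at 4.03 m → arm 1.08 m, τ = 458 × 1.08 = 494.6 N·m counterclockwise.
Net moment of known loads = 304.4 N·m counterclockwise.
An unknown mass m at 1.36 m has arm 1.59 m; its moment is m·g·1.59 clockwise.
For rotational equilibrium, m × 10 × 1.59 = 304.4, so m = 304.4 / (10 × 1.59) = 19.1 kg.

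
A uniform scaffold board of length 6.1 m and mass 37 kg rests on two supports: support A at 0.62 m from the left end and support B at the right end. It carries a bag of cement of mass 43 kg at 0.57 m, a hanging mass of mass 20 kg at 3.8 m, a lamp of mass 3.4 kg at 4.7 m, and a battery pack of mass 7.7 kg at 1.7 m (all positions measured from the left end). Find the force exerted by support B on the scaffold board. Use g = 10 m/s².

R_B ≈ 317 N

Take moments about support A.
Beam weight: 37 × 10 = 370 N down at 3.05 m → arm 2.43 m, τ = 370 × 2.43 = 899.1 N·m clockwise.
Bag of cement: 43 × 10 = 430 N down at 0.57 m → arm 0.05 m, τ = 430 × 0.05 = 21.5 N·m counterclockwise.
Hanging mass: 20 × 10 = 200 N down at 3.8 m → arm 3.18 m, τ = 200 × 3.18 = 636 N·m clockwise.
Lamp: 3.4 × 10 = 34 N down at 4.7 m → arm 4.08 m, τ = 34 × 4.08 = 138.7 N·m clockwise.
Battery pack: 7.7 × 10 = 77 N down at 1.7 m → arm 1.08 m, τ = 77 × 1.08 = 83.16 N·m clockwise.
Net load moment about support A = 1735 N·m clockwise.
Reaction R at support B is upward at 6.1 m, arm 5.48 m → moment R × 5.48 counterclockwise.
For rotational equilibrium, R × 5.48 = 1735, so R = 317 N.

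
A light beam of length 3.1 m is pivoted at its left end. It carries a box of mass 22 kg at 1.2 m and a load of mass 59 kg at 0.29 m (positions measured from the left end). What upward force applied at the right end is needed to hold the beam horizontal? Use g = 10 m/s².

F ≈ 140 N

Choose the left end as the axis so the unknown pivot reaction has zero arm there.
Box: 22 × 10 = 220 N down at 1.2 m → arm 1.2 m, τ = 220 × 1.2 = 264 N·m clockwise.
Load: 59 × 10 = 590 N down at 0.29 m → arm 0.29 m, τ = 590 × 0.29 = 171.1 N·m clockwise.
Net moment of the loads = 435.1 N·m clockwise.
The upward force F acts at the right end, arm 3.1 m, giving F × 3.1 counterclockwise.
Balancing moments: F × 3.1 = 435.1, giving F = 435.1 / 3.1 = 140 N.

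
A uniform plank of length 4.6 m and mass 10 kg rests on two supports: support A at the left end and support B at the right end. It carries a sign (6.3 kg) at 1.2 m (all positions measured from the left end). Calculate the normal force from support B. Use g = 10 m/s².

R_B ≈ 66.4 N

Choose support A as the axis so its reaction then has zero moment arm.
Beam weight: 10 × 10 = 100 N down at 2.3 m → arm 2.3 m, τ = 100 × 2.3 = 230 N·m clockwise.
Sign: 6.3 × 10 = 63 N down at 1.2 m → arm 1.2 m, τ = 63 × 1.2 = 75.6 N·m clockwise.
Net load moment about support A = 305.6 N·m clockwise.
Reaction R at support B is upward at 4.6 m, arm 4.6 m → moment R × 4.6 counterclockwise.
For rotational equilibrium, R × 4.6 = 305.6, so R = 66.4 N.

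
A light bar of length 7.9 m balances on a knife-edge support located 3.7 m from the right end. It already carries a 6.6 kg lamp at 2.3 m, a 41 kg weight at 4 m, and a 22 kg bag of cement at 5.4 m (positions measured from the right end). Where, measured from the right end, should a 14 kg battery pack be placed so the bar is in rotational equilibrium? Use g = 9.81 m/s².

x ≈ 0.81 m from the right end

Choose the knife-edge support (at 3.7 m from the right end) as the axis so the support reaction has zero arm there.
Lamp: 6.6 × 9.81 = 64.75 N down at 2.3 m → arm 1.4 m, τ = 64.75 × 1.4 = 90.65 N·m clockwise.
Weight: 41 × 9.81 = 402.2 N down at 4 m → arm 0.3 m, τ = 402.2 × 0.3 = 120.7 N·m counterclockwise.
Bag of cement: 22 × 9.81 = 215.8 N down at 5.4 m → arm 1.7 m, τ = 215.8 × 1.7 = 366.9 N·m counterclockwise.
Net moment of existing loads = 396.9 N·m counterclockwise.
The battery pack weighs 14 × 9.81 = 137.3 N and must supply an equal clockwise moment, so its lever arm about the knife-edge support is 396.9 / 137.3 = 2.89 m.
That puts it at 3.7 − 2.89 = 0.81 m from the right end.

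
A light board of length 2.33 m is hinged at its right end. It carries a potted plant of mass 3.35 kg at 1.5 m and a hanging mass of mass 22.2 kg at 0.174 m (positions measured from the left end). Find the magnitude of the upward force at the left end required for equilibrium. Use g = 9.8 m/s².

F ≈ 213 N

Taking torques about the right end:
Potted plant: 3.35 × 9.8 = 32.83 N down at 1.5 m → arm 0.83 m, τ = 32.83 × 0.83 = 27.25 N·m counterclockwise.
Hanging mass: 22.2 × 9.8 = 217.6 N down at 0.174 m → arm 2.156 m, τ = 217.6 × 2.156 = 469.1 N·m counterclockwise.
Net moment of the loads = 496.4 N·m counterclockwise.
The upward force F acts at the left end, arm 2.33 m, giving F × 2.33 clockwise.
Στ = 0 ⇒ F × 2.33 = 496.4 ⇒ F = 496.4 / 2.33 = 213 N.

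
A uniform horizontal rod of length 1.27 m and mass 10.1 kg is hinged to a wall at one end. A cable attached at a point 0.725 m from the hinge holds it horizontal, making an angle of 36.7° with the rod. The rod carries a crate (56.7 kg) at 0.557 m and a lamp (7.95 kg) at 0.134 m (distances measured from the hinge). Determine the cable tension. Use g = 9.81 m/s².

T ≈ 884 N

About the hinge:
Beam weight: 10.1 × 9.81 = 99.08 N down at 0.635 m → arm 0.635 m, τ = 99.08 × 0.635 = 62.92 N·m clockwise.
Crate: 56.7 × 9.81 = 556.2 N down at 0.557 m → arm 0.557 m, τ = 556.2 × 0.557 = 309.8 N·m clockwise.
Lamp: 7.95 × 9.81 = 77.99 N down at 0.134 m → arm 0.134 m, τ = 77.99 × 0.134 = 10.45 N·m clockwise.
Total clockwise load moment = 383.2 N·m.
The cable tension T acts at 0.725 m; only its component perpendicular to the rod, T sinθ, produces torque. sin 36.7° = 0.5976.
For rotational equilibrium, T × 0.725 × 0.5976 = 383.2, so T = 383.2 / 0.4333 = 884 N.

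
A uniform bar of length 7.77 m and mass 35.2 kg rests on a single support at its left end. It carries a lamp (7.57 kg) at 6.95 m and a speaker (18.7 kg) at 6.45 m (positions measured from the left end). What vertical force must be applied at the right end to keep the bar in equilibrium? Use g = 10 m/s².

F ≈ 399 N

About the left end:
Beam weight: 35.2 × 10 = 352 N down at 3.885 m → arm 3.885 m, τ = 352 × 3.885 = 1368 N·m clockwise.
Lamp: 7.57 × 10 = 75.7 N down at 6.95 m → arm 6.95 m, τ = 75.7 × 6.95 = 526.1 N·m clockwise.
Speaker: 18.7 × 10 = 187 N down at 6.45 m → arm 6.45 m, τ = 187 × 6.45 = 1206 N·m clockwise.
Net moment of the loads = 3100 N·m clockwise.
The upward force F acts at the right end, arm 7.77 m, giving F × 7.77 counterclockwise.
Setting net torque to zero: F × 7.77 = 3100 → F = 3100 / 7.77 = 399 N.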